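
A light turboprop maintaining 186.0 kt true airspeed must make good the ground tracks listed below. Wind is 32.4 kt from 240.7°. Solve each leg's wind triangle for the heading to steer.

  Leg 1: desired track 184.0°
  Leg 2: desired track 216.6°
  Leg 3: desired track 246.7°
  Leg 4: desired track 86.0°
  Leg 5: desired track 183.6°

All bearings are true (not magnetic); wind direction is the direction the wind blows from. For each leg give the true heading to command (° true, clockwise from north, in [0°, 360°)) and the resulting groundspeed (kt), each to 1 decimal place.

Leg 1: heading=192.4°, groundspeed=166.2 kt
Leg 2: heading=220.7°, groundspeed=156.0 kt
Leg 3: heading=245.7°, groundspeed=153.7 kt
Leg 4: heading=90.3°, groundspeed=214.8 kt
Leg 5: heading=192.0°, groundspeed=166.4 kt

Leg 1: desired track 184.0°; wind correction +8.4° → command heading 192.4°, groundspeed 166.2 kt
Leg 2: desired track 216.6°; wind correction +4.1° → command heading 220.7°, groundspeed 156.0 kt
Leg 3: desired track 246.7°; wind correction -1.0° → command heading 245.7°, groundspeed 153.7 kt
Leg 4: desired track 86.0°; wind correction +4.3° → command heading 90.3°, groundspeed 214.8 kt
Leg 5: desired track 183.6°; wind correction +8.4° → command heading 192.0°, groundspeed 166.4 kt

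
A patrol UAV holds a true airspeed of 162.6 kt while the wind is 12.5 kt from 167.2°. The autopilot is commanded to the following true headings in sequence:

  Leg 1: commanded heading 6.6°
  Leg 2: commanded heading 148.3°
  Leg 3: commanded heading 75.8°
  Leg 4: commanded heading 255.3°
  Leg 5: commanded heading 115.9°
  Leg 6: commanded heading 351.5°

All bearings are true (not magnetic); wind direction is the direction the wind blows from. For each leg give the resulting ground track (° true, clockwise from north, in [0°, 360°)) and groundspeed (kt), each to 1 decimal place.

Leg 1: heading 6.6°; drift -1.4° → track 5.2°, groundspeed 174.4 kt
Leg 2: heading 148.3°; drift -1.5° → track 146.8°, groundspeed 150.8 kt
Leg 3: heading 75.8°; drift -4.4° → track 71.4°, groundspeed 163.4 kt
Leg 4: heading 255.3°; drift +4.4° → track 259.7°, groundspeed 162.7 kt
Leg 5: heading 115.9°; drift -3.6° → track 112.3°, groundspeed 155.1 kt
Leg 6: heading 351.5°; drift -0.3° → track 351.2°, groundspeed 175.1 kt

Leg 1: track=5.2°, groundspeed=174.4 kt
Leg 2: track=146.8°, groundspeed=150.8 kt
Leg 3: track=71.4°, groundspeed=163.4 kt
Leg 4: track=259.7°, groundspeed=162.7 kt
Leg 5: track=112.3°, groundspeed=155.1 kt
Leg 6: track=351.2°, groundspeed=175.1 kt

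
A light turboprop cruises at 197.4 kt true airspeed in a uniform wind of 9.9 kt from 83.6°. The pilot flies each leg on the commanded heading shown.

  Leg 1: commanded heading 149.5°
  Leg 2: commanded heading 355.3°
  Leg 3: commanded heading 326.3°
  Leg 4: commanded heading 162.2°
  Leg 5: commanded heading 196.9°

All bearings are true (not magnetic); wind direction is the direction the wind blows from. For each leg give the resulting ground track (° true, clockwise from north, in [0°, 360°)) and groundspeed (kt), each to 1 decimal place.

Leg 1: track=152.2°, groundspeed=193.6 kt
Leg 2: track=352.4°, groundspeed=197.4 kt
Leg 3: track=323.8°, groundspeed=202.1 kt
Leg 4: track=165.0°, groundspeed=195.7 kt
Leg 5: track=199.5°, groundspeed=201.5 kt

Leg 1: heading 149.5°; drift +2.7° → track 152.2°, groundspeed 193.6 kt
Leg 2: heading 355.3°; drift -2.9° → track 352.4°, groundspeed 197.4 kt
Leg 3: heading 326.3°; drift -2.5° → track 323.8°, groundspeed 202.1 kt
Leg 4: heading 162.2°; drift +2.8° → track 165.0°, groundspeed 195.7 kt
Leg 5: heading 196.9°; drift +2.6° → track 199.5°, groundspeed 201.5 kt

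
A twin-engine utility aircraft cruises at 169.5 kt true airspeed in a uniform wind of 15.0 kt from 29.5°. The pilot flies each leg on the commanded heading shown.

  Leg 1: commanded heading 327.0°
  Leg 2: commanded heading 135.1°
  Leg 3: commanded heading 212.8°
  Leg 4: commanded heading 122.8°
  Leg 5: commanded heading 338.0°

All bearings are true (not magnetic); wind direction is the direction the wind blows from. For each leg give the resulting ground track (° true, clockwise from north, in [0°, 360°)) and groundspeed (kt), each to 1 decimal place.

Leg 1: track=322.3°, groundspeed=163.1 kt
Leg 2: track=139.9°, groundspeed=174.1 kt
Leg 3: track=212.5°, groundspeed=184.5 kt
Leg 4: track=127.8°, groundspeed=171.0 kt
Leg 5: track=333.8°, groundspeed=160.6 kt

Leg 1: heading 327.0°; drift -4.7° → track 322.3°, groundspeed 163.1 kt
Leg 2: heading 135.1°; drift +4.8° → track 139.9°, groundspeed 174.1 kt
Leg 3: heading 212.8°; drift -0.3° → track 212.5°, groundspeed 184.5 kt
Leg 4: heading 122.8°; drift +5.0° → track 127.8°, groundspeed 171.0 kt
Leg 5: heading 338.0°; drift -4.2° → track 333.8°, groundspeed 160.6 kt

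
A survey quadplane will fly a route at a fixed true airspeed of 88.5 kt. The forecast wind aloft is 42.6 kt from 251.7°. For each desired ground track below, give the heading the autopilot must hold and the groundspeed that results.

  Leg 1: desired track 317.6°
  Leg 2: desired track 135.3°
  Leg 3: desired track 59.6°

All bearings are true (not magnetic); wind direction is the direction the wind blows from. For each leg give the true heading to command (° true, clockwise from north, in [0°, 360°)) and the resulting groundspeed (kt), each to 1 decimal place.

Leg 1: heading=291.5°, groundspeed=62.1 kt
Leg 2: heading=160.8°, groundspeed=98.8 kt
Leg 3: heading=53.8°, groundspeed=129.7 kt

Leg 1: desired track 317.6°; wind correction -26.1° → command heading 291.5°, groundspeed 62.1 kt
Leg 2: desired track 135.3°; wind correction +25.5° → command heading 160.8°, groundspeed 98.8 kt
Leg 3: desired track 59.6°; wind correction -5.8° → command heading 53.8°, groundspeed 129.7 kt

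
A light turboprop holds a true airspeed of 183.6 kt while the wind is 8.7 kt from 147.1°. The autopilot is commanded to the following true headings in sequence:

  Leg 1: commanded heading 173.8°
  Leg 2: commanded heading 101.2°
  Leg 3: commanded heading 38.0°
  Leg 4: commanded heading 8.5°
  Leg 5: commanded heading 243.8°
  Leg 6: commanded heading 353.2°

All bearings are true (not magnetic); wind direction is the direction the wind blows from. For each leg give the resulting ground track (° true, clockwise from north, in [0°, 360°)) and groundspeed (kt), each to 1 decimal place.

Leg 1: heading 173.8°; drift +1.3° → track 175.1°, groundspeed 175.9 kt
Leg 2: heading 101.2°; drift -2.0° → track 99.2°, groundspeed 177.7 kt
Leg 3: heading 38.0°; drift -2.5° → track 35.5°, groundspeed 186.6 kt
Leg 4: heading 8.5°; drift -1.7° → track 6.8°, groundspeed 190.2 kt
Leg 5: heading 243.8°; drift +2.7° → track 246.5°, groundspeed 184.8 kt
Leg 6: heading 353.2°; drift -1.1° → track 352.1°, groundspeed 191.5 kt

Leg 1: track=175.1°, groundspeed=175.9 kt
Leg 2: track=99.2°, groundspeed=177.7 kt
Leg 3: track=35.5°, groundspeed=186.6 kt
Leg 4: track=6.8°, groundspeed=190.2 kt
Leg 5: track=246.5°, groundspeed=184.8 kt
Leg 6: track=352.1°, groundspeed=191.5 kt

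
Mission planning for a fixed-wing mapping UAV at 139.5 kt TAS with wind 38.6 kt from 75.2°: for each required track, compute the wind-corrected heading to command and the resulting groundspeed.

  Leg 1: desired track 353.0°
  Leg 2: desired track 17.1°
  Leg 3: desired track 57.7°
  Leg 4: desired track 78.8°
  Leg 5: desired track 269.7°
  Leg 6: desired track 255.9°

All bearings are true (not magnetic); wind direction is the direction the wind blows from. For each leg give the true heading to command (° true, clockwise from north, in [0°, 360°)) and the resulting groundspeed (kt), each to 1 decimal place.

Leg 1: heading=8.9°, groundspeed=128.9 kt
Leg 2: heading=30.7°, groundspeed=115.2 kt
Leg 3: heading=62.5°, groundspeed=102.2 kt
Leg 4: heading=77.8°, groundspeed=101.0 kt
Leg 5: heading=273.7°, groundspeed=176.5 kt
Leg 6: heading=256.1°, groundspeed=178.1 kt

Leg 1: desired track 353.0°; wind correction +15.9° → command heading 8.9°, groundspeed 128.9 kt
Leg 2: desired track 17.1°; wind correction +13.6° → command heading 30.7°, groundspeed 115.2 kt
Leg 3: desired track 57.7°; wind correction +4.8° → command heading 62.5°, groundspeed 102.2 kt
Leg 4: desired track 78.8°; wind correction -1.0° → command heading 77.8°, groundspeed 101.0 kt
Leg 5: desired track 269.7°; wind correction +4.0° → command heading 273.7°, groundspeed 176.5 kt
Leg 6: desired track 255.9°; wind correction +0.2° → command heading 256.1°, groundspeed 178.1 kt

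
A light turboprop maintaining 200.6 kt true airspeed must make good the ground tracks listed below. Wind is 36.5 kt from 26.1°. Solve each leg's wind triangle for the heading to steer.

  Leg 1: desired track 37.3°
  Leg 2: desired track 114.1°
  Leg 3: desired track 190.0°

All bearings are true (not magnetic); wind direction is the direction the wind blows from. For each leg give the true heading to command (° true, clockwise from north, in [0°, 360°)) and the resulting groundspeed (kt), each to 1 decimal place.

Leg 1: heading=35.3°, groundspeed=164.7 kt
Leg 2: heading=103.6°, groundspeed=196.0 kt
Leg 3: heading=187.1°, groundspeed=235.4 kt

Leg 1: desired track 37.3°; wind correction -2.0° → command heading 35.3°, groundspeed 164.7 kt
Leg 2: desired track 114.1°; wind correction -10.5° → command heading 103.6°, groundspeed 196.0 kt
Leg 3: desired track 190.0°; wind correction -2.9° → command heading 187.1°, groundspeed 235.4 kt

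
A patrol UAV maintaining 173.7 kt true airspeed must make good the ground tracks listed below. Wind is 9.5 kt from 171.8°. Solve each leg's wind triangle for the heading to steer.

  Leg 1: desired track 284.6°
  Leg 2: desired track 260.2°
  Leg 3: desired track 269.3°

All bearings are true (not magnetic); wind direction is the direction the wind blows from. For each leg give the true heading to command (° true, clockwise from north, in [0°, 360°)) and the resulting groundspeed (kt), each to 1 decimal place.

Leg 1: heading=281.7°, groundspeed=177.2 kt
Leg 2: heading=257.1°, groundspeed=173.2 kt
Leg 3: heading=266.2°, groundspeed=174.7 kt

Leg 1: desired track 284.6°; wind correction -2.9° → command heading 281.7°, groundspeed 177.2 kt
Leg 2: desired track 260.2°; wind correction -3.1° → command heading 257.1°, groundspeed 173.2 kt
Leg 3: desired track 269.3°; wind correction -3.1° → command heading 266.2°, groundspeed 174.7 kt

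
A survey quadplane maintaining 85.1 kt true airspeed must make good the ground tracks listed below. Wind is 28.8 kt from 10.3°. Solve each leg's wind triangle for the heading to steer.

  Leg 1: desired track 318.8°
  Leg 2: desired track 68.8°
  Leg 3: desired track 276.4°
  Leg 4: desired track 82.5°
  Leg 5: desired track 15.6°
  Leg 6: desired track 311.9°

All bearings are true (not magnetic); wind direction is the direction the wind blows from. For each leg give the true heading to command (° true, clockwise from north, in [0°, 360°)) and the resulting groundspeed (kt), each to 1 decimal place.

Leg 1: desired track 318.8°; wind correction +15.4° → command heading 334.2°, groundspeed 64.1 kt
Leg 2: desired track 68.8°; wind correction -16.8° → command heading 52.0°, groundspeed 66.4 kt
Leg 3: desired track 276.4°; wind correction +19.7° → command heading 296.1°, groundspeed 82.1 kt
Leg 4: desired track 82.5°; wind correction -18.8° → command heading 63.7°, groundspeed 71.8 kt
Leg 5: desired track 15.6°; wind correction -1.8° → command heading 13.8°, groundspeed 56.4 kt
Leg 6: desired track 311.9°; wind correction +16.8° → command heading 328.7°, groundspeed 66.4 kt

Leg 1: heading=334.2°, groundspeed=64.1 kt
Leg 2: heading=52.0°, groundspeed=66.4 kt
Leg 3: heading=296.1°, groundspeed=82.1 kt
Leg 4: heading=63.7°, groundspeed=71.8 kt
Leg 5: heading=13.8°, groundspeed=56.4 kt
Leg 6: heading=328.7°, groundspeed=66.4 kt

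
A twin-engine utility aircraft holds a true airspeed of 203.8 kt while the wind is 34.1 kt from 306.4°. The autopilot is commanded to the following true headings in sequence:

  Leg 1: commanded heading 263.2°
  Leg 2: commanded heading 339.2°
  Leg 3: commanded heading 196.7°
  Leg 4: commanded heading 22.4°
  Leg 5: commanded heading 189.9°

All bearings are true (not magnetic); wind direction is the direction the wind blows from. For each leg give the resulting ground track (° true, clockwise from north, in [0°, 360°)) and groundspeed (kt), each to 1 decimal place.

Leg 1: heading 263.2°; drift -7.4° → track 255.8°, groundspeed 180.5 kt
Leg 2: heading 339.2°; drift +6.0° → track 345.2°, groundspeed 176.1 kt
Leg 3: heading 196.7°; drift -8.5° → track 188.2°, groundspeed 217.7 kt
Leg 4: heading 22.4°; drift +9.6° → track 32.0°, groundspeed 198.3 kt
Leg 5: heading 189.9°; drift -7.9° → track 182.0°, groundspeed 221.1 kt

Leg 1: track=255.8°, groundspeed=180.5 kt
Leg 2: track=345.2°, groundspeed=176.1 kt
Leg 3: track=188.2°, groundspeed=217.7 kt
Leg 4: track=32.0°, groundspeed=198.3 kt
Leg 5: track=182.0°, groundspeed=221.1 kt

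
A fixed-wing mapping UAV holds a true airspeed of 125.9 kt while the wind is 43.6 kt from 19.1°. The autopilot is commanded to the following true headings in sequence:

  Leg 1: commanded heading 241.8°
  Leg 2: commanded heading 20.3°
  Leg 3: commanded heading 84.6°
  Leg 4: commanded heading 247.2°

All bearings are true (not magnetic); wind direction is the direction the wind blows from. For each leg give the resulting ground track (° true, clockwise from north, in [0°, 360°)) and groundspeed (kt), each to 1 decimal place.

Leg 1: heading 241.8°; drift -10.6° → track 231.2°, groundspeed 160.7 kt
Leg 2: heading 20.3°; drift +0.6° → track 20.9°, groundspeed 82.3 kt
Leg 3: heading 84.6°; drift +20.2° → track 104.8°, groundspeed 114.9 kt
Leg 4: heading 247.2°; drift -11.8° → track 235.4°, groundspeed 158.4 kt

Leg 1: track=231.2°, groundspeed=160.7 kt
Leg 2: track=20.9°, groundspeed=82.3 kt
Leg 3: track=104.8°, groundspeed=114.9 kt
Leg 4: track=235.4°, groundspeed=158.4 kt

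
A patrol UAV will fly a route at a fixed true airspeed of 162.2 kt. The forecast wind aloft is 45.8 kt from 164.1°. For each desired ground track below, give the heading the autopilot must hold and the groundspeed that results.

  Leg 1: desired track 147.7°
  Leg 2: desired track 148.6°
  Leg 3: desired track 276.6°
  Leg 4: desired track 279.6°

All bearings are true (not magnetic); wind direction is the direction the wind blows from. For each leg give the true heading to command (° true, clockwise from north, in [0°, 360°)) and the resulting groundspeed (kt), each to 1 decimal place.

Leg 1: heading=152.3°, groundspeed=117.7 kt
Leg 2: heading=152.9°, groundspeed=117.6 kt
Leg 3: heading=261.5°, groundspeed=174.1 kt
Leg 4: heading=264.8°, groundspeed=176.6 kt

Leg 1: desired track 147.7°; wind correction +4.6° → command heading 152.3°, groundspeed 117.7 kt
Leg 2: desired track 148.6°; wind correction +4.3° → command heading 152.9°, groundspeed 117.6 kt
Leg 3: desired track 276.6°; wind correction -15.1° → command heading 261.5°, groundspeed 174.1 kt
Leg 4: desired track 279.6°; wind correction -14.8° → command heading 264.8°, groundspeed 176.6 kt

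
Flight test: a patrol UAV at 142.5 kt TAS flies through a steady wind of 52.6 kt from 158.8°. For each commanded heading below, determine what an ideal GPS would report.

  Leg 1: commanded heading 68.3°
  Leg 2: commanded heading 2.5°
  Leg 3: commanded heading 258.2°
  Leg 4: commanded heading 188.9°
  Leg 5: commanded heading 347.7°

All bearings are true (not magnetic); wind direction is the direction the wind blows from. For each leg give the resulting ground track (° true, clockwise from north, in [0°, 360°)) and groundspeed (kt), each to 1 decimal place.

Leg 1: track=48.1°, groundspeed=152.3 kt
Leg 2: track=356.2°, groundspeed=191.8 kt
Leg 3: track=277.2°, groundspeed=159.8 kt
Leg 4: track=204.1°, groundspeed=100.5 kt
Leg 5: track=345.3°, groundspeed=194.6 kt

Leg 1: heading 68.3°; drift -20.2° → track 48.1°, groundspeed 152.3 kt
Leg 2: heading 2.5°; drift -6.3° → track 356.2°, groundspeed 191.8 kt
Leg 3: heading 258.2°; drift +19.0° → track 277.2°, groundspeed 159.8 kt
Leg 4: heading 188.9°; drift +15.2° → track 204.1°, groundspeed 100.5 kt
Leg 5: heading 347.7°; drift -2.4° → track 345.3°, groundspeed 194.6 kt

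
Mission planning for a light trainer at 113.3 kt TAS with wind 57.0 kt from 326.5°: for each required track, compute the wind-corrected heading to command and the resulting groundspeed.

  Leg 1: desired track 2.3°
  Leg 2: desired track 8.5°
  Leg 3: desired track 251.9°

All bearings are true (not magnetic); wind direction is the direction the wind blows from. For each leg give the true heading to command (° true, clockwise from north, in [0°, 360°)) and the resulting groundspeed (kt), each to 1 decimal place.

Leg 1: heading=345.2°, groundspeed=62.1 kt
Leg 2: heading=348.8°, groundspeed=64.3 kt
Leg 3: heading=280.9°, groundspeed=83.9 kt

Leg 1: desired track 2.3°; wind correction -17.1° → command heading 345.2°, groundspeed 62.1 kt
Leg 2: desired track 8.5°; wind correction -19.7° → command heading 348.8°, groundspeed 64.3 kt
Leg 3: desired track 251.9°; wind correction +29.0° → command heading 280.9°, groundspeed 83.9 kt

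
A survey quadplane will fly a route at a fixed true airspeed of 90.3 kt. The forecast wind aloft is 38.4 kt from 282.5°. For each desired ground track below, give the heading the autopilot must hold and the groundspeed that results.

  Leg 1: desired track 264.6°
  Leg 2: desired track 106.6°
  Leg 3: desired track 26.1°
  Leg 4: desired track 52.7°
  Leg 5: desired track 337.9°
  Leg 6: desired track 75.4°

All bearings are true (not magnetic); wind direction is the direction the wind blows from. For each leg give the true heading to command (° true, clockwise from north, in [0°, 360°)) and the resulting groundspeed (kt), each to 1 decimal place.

Leg 1: heading=272.1°, groundspeed=53.0 kt
Leg 2: heading=108.3°, groundspeed=128.6 kt
Leg 3: heading=1.7°, groundspeed=91.3 kt
Leg 4: heading=33.7°, groundspeed=110.2 kt
Leg 5: heading=317.4°, groundspeed=62.8 kt
Leg 6: heading=64.2°, groundspeed=122.8 kt

Leg 1: desired track 264.6°; wind correction +7.5° → command heading 272.1°, groundspeed 53.0 kt
Leg 2: desired track 106.6°; wind correction +1.7° → command heading 108.3°, groundspeed 128.6 kt
Leg 3: desired track 26.1°; wind correction -24.4° → command heading 1.7°, groundspeed 91.3 kt
Leg 4: desired track 52.7°; wind correction -19.0° → command heading 33.7°, groundspeed 110.2 kt
Leg 5: desired track 337.9°; wind correction -20.5° → command heading 317.4°, groundspeed 62.8 kt
Leg 6: desired track 75.4°; wind correction -11.2° → command heading 64.2°, groundspeed 122.8 kt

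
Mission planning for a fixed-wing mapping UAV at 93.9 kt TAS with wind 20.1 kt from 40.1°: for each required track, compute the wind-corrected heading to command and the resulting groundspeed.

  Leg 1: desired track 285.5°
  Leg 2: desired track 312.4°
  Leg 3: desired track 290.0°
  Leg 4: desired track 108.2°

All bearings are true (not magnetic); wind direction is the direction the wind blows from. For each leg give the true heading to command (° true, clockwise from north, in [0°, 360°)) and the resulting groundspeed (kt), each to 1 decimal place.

Leg 1: desired track 285.5°; wind correction +11.2° → command heading 296.7°, groundspeed 100.5 kt
Leg 2: desired track 312.4°; wind correction +12.4° → command heading 324.8°, groundspeed 90.9 kt
Leg 3: desired track 290.0°; wind correction +11.6° → command heading 301.6°, groundspeed 98.9 kt
Leg 4: desired track 108.2°; wind correction -11.5° → command heading 96.7°, groundspeed 84.5 kt

Leg 1: heading=296.7°, groundspeed=100.5 kt
Leg 2: heading=324.8°, groundspeed=90.9 kt
Leg 3: heading=301.6°, groundspeed=98.9 kt
Leg 4: heading=96.7°, groundspeed=84.5 kt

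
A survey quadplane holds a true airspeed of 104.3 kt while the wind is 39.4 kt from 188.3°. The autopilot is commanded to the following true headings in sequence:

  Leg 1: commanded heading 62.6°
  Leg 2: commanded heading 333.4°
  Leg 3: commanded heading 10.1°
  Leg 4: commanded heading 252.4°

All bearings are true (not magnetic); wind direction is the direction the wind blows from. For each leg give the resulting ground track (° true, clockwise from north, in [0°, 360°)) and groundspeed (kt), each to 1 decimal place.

Leg 1: track=48.5°, groundspeed=131.3 kt
Leg 2: track=342.8°, groundspeed=138.5 kt
Leg 3: track=9.6°, groundspeed=143.7 kt
Leg 4: track=274.5°, groundspeed=94.0 kt

Leg 1: heading 62.6°; drift -14.1° → track 48.5°, groundspeed 131.3 kt
Leg 2: heading 333.4°; drift +9.4° → track 342.8°, groundspeed 138.5 kt
Leg 3: heading 10.1°; drift -0.5° → track 9.6°, groundspeed 143.7 kt
Leg 4: heading 252.4°; drift +22.1° → track 274.5°, groundspeed 94.0 kt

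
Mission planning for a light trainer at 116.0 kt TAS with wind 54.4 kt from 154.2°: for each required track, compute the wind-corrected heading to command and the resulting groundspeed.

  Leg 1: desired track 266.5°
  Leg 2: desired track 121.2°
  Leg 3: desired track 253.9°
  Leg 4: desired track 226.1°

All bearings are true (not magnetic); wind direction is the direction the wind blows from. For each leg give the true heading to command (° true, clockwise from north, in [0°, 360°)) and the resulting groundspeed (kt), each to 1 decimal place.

Leg 1: heading=240.8°, groundspeed=125.2 kt
Leg 2: heading=136.0°, groundspeed=66.5 kt
Leg 3: heading=226.4°, groundspeed=112.0 kt
Leg 4: heading=199.6°, groundspeed=86.9 kt

Leg 1: desired track 266.5°; wind correction -25.7° → command heading 240.8°, groundspeed 125.2 kt
Leg 2: desired track 121.2°; wind correction +14.8° → command heading 136.0°, groundspeed 66.5 kt
Leg 3: desired track 253.9°; wind correction -27.5° → command heading 226.4°, groundspeed 112.0 kt
Leg 4: desired track 226.1°; wind correction -26.5° → command heading 199.6°, groundspeed 86.9 kt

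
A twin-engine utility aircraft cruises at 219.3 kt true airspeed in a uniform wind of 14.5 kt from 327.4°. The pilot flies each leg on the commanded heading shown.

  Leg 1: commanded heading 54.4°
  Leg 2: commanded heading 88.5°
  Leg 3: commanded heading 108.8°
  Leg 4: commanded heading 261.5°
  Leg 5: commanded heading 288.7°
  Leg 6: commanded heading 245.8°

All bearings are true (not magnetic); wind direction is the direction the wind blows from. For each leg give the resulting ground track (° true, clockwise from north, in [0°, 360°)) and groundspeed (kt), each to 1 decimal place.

Leg 1: track=58.2°, groundspeed=219.0 kt
Leg 2: track=91.6°, groundspeed=227.1 kt
Leg 3: track=111.0°, groundspeed=230.8 kt
Leg 4: track=258.0°, groundspeed=213.8 kt
Leg 5: track=286.2°, groundspeed=208.2 kt
Leg 6: track=242.0°, groundspeed=217.7 kt

Leg 1: heading 54.4°; drift +3.8° → track 58.2°, groundspeed 219.0 kt
Leg 2: heading 88.5°; drift +3.1° → track 91.6°, groundspeed 227.1 kt
Leg 3: heading 108.8°; drift +2.2° → track 111.0°, groundspeed 230.8 kt
Leg 4: heading 261.5°; drift -3.5° → track 258.0°, groundspeed 213.8 kt
Leg 5: heading 288.7°; drift -2.5° → track 286.2°, groundspeed 208.2 kt
Leg 6: heading 245.8°; drift -3.8° → track 242.0°, groundspeed 217.7 kt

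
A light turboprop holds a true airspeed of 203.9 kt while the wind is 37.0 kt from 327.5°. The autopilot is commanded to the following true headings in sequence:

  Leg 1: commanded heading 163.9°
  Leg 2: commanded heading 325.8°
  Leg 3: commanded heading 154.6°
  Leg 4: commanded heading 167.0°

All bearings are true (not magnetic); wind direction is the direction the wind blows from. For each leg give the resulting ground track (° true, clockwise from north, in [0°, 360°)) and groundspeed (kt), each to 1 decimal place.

Leg 1: heading 163.9°; drift -2.5° → track 161.4°, groundspeed 239.6 kt
Leg 2: heading 325.8°; drift -0.4° → track 325.4°, groundspeed 166.9 kt
Leg 3: heading 154.6°; drift -1.1° → track 153.5°, groundspeed 240.7 kt
Leg 4: heading 167.0°; drift -3.0° → track 164.0°, groundspeed 239.1 kt

Leg 1: track=161.4°, groundspeed=239.6 kt
Leg 2: track=325.4°, groundspeed=166.9 kt
Leg 3: track=153.5°, groundspeed=240.7 kt
Leg 4: track=164.0°, groundspeed=239.1 kt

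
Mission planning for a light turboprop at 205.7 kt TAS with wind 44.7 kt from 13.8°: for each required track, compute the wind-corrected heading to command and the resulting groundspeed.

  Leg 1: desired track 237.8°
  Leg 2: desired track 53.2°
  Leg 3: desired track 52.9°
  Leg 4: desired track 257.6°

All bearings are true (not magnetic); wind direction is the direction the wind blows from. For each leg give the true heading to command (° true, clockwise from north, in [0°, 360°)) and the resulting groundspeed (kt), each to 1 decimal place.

Leg 1: heading=246.5°, groundspeed=235.5 kt
Leg 2: heading=45.3°, groundspeed=169.2 kt
Leg 3: heading=45.0°, groundspeed=169.1 kt
Leg 4: heading=268.8°, groundspeed=221.5 kt

Leg 1: desired track 237.8°; wind correction +8.7° → command heading 246.5°, groundspeed 235.5 kt
Leg 2: desired track 53.2°; wind correction -7.9° → command heading 45.3°, groundspeed 169.2 kt
Leg 3: desired track 52.9°; wind correction -7.9° → command heading 45.0°, groundspeed 169.1 kt
Leg 4: desired track 257.6°; wind correction +11.2° → command heading 268.8°, groundspeed 221.5 kt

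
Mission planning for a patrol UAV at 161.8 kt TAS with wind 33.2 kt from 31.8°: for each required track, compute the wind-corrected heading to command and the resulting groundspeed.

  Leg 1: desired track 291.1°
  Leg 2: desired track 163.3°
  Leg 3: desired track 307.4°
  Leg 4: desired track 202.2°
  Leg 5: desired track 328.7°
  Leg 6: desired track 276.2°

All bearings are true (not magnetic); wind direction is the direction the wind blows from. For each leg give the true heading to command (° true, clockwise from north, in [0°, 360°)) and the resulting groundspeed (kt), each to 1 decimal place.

Leg 1: desired track 291.1°; wind correction +11.6° → command heading 302.7°, groundspeed 164.6 kt
Leg 2: desired track 163.3°; wind correction -8.8° → command heading 154.5°, groundspeed 181.9 kt
Leg 3: desired track 307.4°; wind correction +11.8° → command heading 319.2°, groundspeed 155.2 kt
Leg 4: desired track 202.2°; wind correction -2.0° → command heading 200.2°, groundspeed 194.4 kt
Leg 5: desired track 328.7°; wind correction +10.5° → command heading 339.2°, groundspeed 144.0 kt
Leg 6: desired track 276.2°; wind correction +10.7° → command heading 286.9°, groundspeed 173.4 kt

Leg 1: heading=302.7°, groundspeed=164.6 kt
Leg 2: heading=154.5°, groundspeed=181.9 kt
Leg 3: heading=319.2°, groundspeed=155.2 kt
Leg 4: heading=200.2°, groundspeed=194.4 kt
Leg 5: heading=339.2°, groundspeed=144.0 kt
Leg 6: heading=286.9°, groundspeed=173.4 kt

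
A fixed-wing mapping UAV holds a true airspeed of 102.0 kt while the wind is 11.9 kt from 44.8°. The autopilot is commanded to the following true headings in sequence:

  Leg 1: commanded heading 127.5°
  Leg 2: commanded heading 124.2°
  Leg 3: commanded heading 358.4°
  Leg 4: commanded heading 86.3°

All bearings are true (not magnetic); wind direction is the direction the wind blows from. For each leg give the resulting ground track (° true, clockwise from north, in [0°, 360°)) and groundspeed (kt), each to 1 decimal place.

Leg 1: heading 127.5°; drift +6.7° → track 134.2°, groundspeed 101.2 kt
Leg 2: heading 124.2°; drift +6.7° → track 130.9°, groundspeed 100.5 kt
Leg 3: heading 358.4°; drift -5.2° → track 353.2°, groundspeed 94.2 kt
Leg 4: heading 86.3°; drift +4.8° → track 91.1°, groundspeed 93.4 kt

Leg 1: track=134.2°, groundspeed=101.2 kt
Leg 2: track=130.9°, groundspeed=100.5 kt
Leg 3: track=353.2°, groundspeed=94.2 kt
Leg 4: track=91.1°, groundspeed=93.4 kt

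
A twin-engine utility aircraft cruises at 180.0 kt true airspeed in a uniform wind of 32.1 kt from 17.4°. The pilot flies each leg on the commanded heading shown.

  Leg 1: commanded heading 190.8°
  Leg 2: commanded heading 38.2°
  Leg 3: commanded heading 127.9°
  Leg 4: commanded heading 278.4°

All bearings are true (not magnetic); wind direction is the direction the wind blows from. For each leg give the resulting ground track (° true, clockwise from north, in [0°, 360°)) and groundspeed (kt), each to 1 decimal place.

Leg 1: heading 190.8°; drift +1.0° → track 191.8°, groundspeed 211.9 kt
Leg 2: heading 38.2°; drift +4.3° → track 42.5°, groundspeed 150.4 kt
Leg 3: heading 127.9°; drift +8.9° → track 136.8°, groundspeed 193.6 kt
Leg 4: heading 278.4°; drift -9.7° → track 268.7°, groundspeed 187.7 kt

Leg 1: track=191.8°, groundspeed=211.9 kt
Leg 2: track=42.5°, groundspeed=150.4 kt
Leg 3: track=136.8°, groundspeed=193.6 kt
Leg 4: track=268.7°, groundspeed=187.7 kt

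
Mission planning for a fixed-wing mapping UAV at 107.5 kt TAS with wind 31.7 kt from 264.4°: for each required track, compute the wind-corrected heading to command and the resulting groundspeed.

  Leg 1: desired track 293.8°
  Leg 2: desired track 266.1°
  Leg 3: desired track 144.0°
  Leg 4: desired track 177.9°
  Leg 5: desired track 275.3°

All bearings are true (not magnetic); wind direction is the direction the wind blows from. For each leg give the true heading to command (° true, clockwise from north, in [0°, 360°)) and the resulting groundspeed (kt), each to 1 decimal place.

Leg 1: heading=285.5°, groundspeed=78.8 kt
Leg 2: heading=265.6°, groundspeed=75.8 kt
Leg 3: heading=158.7°, groundspeed=120.0 kt
Leg 4: heading=195.0°, groundspeed=100.8 kt
Leg 5: heading=272.1°, groundspeed=76.2 kt

Leg 1: desired track 293.8°; wind correction -8.3° → command heading 285.5°, groundspeed 78.8 kt
Leg 2: desired track 266.1°; wind correction -0.5° → command heading 265.6°, groundspeed 75.8 kt
Leg 3: desired track 144.0°; wind correction +14.7° → command heading 158.7°, groundspeed 120.0 kt
Leg 4: desired track 177.9°; wind correction +17.1° → command heading 195.0°, groundspeed 100.8 kt
Leg 5: desired track 275.3°; wind correction -3.2° → command heading 272.1°, groundspeed 76.2 kt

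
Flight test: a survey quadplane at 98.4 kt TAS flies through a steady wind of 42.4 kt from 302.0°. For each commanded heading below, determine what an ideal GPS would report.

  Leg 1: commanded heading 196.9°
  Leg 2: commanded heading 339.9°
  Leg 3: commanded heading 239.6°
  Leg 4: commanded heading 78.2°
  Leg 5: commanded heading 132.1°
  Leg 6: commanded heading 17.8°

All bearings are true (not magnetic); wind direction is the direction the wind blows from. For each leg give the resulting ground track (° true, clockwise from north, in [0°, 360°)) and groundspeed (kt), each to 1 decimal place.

Leg 1: track=176.4°, groundspeed=116.9 kt
Leg 2: track=1.8°, groundspeed=70.0 kt
Leg 3: track=214.1°, groundspeed=87.3 kt
Leg 4: track=91.0°, groundspeed=132.3 kt
Leg 5: track=129.1°, groundspeed=140.3 kt
Leg 6: track=42.8°, groundspeed=97.1 kt

Leg 1: heading 196.9°; drift -20.5° → track 176.4°, groundspeed 116.9 kt
Leg 2: heading 339.9°; drift +21.9° → track 1.8°, groundspeed 70.0 kt
Leg 3: heading 239.6°; drift -25.5° → track 214.1°, groundspeed 87.3 kt
Leg 4: heading 78.2°; drift +12.8° → track 91.0°, groundspeed 132.3 kt
Leg 5: heading 132.1°; drift -3.0° → track 129.1°, groundspeed 140.3 kt
Leg 6: heading 17.8°; drift +25.0° → track 42.8°, groundspeed 97.1 kt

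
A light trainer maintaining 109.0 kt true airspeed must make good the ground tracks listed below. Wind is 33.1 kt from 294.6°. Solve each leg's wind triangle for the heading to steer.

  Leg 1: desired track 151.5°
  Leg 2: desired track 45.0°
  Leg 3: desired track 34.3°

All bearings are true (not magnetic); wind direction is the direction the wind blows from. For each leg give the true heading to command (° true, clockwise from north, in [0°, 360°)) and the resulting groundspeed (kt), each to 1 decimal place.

Leg 1: desired track 151.5°; wind correction +10.5° → command heading 162.0°, groundspeed 133.6 kt
Leg 2: desired track 45.0°; wind correction -16.5° → command heading 28.5°, groundspeed 116.0 kt
Leg 3: desired track 34.3°; wind correction -17.4° → command heading 16.9°, groundspeed 109.6 kt

Leg 1: heading=162.0°, groundspeed=133.6 kt
Leg 2: heading=28.5°, groundspeed=116.0 kt
Leg 3: heading=16.9°, groundspeed=109.6 kt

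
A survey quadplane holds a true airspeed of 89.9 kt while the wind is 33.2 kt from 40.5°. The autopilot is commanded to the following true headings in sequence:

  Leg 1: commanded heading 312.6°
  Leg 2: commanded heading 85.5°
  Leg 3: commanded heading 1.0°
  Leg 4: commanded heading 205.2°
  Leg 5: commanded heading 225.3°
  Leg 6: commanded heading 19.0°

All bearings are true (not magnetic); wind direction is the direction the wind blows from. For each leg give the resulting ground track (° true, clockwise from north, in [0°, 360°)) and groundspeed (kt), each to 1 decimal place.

Leg 1: heading 312.6°; drift -20.5° → track 292.1°, groundspeed 94.7 kt
Leg 2: heading 85.5°; drift +19.5° → track 105.0°, groundspeed 70.5 kt
Leg 3: heading 1.0°; drift -18.2° → track 342.8°, groundspeed 67.7 kt
Leg 4: heading 205.2°; drift +4.1° → track 209.3°, groundspeed 122.2 kt
Leg 5: heading 225.3°; drift -1.3° → track 224.0°, groundspeed 123.0 kt
Leg 6: heading 19.0°; drift -11.7° → track 7.3°, groundspeed 60.3 kt

Leg 1: track=292.1°, groundspeed=94.7 kt
Leg 2: track=105.0°, groundspeed=70.5 kt
Leg 3: track=342.8°, groundspeed=67.7 kt
Leg 4: track=209.3°, groundspeed=122.2 kt
Leg 5: track=224.0°, groundspeed=123.0 kt
Leg 6: track=7.3°, groundspeed=60.3 kt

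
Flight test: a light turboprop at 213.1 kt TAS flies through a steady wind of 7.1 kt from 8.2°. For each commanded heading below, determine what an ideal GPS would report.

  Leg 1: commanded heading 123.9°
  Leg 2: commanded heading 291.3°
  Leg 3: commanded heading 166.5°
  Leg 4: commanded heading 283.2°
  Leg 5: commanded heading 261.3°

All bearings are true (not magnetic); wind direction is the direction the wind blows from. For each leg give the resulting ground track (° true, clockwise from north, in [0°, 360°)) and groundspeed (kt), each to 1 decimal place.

Leg 1: heading 123.9°; drift +1.7° → track 125.6°, groundspeed 216.3 kt
Leg 2: heading 291.3°; drift -1.9° → track 289.4°, groundspeed 211.6 kt
Leg 3: heading 166.5°; drift +0.7° → track 167.2°, groundspeed 219.7 kt
Leg 4: heading 283.2°; drift -1.9° → track 281.3°, groundspeed 212.6 kt
Leg 5: heading 261.3°; drift -1.8° → track 259.5°, groundspeed 215.3 kt

Leg 1: track=125.6°, groundspeed=216.3 kt
Leg 2: track=289.4°, groundspeed=211.6 kt
Leg 3: track=167.2°, groundspeed=219.7 kt
Leg 4: track=281.3°, groundspeed=212.6 kt
Leg 5: track=259.5°, groundspeed=215.3 kt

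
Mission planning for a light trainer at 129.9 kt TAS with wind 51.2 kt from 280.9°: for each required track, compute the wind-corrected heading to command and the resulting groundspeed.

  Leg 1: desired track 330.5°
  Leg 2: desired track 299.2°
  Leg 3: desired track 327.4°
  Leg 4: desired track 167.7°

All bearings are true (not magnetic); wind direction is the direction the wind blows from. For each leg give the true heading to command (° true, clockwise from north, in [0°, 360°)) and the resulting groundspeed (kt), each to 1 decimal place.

Leg 1: desired track 330.5°; wind correction -17.5° → command heading 313.0°, groundspeed 90.7 kt
Leg 2: desired track 299.2°; wind correction -7.1° → command heading 292.1°, groundspeed 80.3 kt
Leg 3: desired track 327.4°; wind correction -16.6° → command heading 310.8°, groundspeed 89.2 kt
Leg 4: desired track 167.7°; wind correction +21.2° → command heading 188.9°, groundspeed 141.2 kt

Leg 1: heading=313.0°, groundspeed=90.7 kt
Leg 2: heading=292.1°, groundspeed=80.3 kt
Leg 3: heading=310.8°, groundspeed=89.2 kt
Leg 4: heading=188.9°, groundspeed=141.2 kt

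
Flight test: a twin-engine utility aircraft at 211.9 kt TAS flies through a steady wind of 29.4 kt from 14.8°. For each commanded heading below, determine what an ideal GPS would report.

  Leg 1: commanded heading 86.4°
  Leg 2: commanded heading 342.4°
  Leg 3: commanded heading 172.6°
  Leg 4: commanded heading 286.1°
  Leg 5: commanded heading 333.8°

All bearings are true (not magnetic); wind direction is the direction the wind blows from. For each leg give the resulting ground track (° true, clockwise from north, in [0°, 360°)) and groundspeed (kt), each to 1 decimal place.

Leg 1: track=94.2°, groundspeed=204.5 kt
Leg 2: track=337.6°, groundspeed=187.7 kt
Leg 3: track=175.3°, groundspeed=239.4 kt
Leg 4: track=278.2°, groundspeed=213.3 kt
Leg 5: track=328.0°, groundspeed=190.7 kt

Leg 1: heading 86.4°; drift +7.8° → track 94.2°, groundspeed 204.5 kt
Leg 2: heading 342.4°; drift -4.8° → track 337.6°, groundspeed 187.7 kt
Leg 3: heading 172.6°; drift +2.7° → track 175.3°, groundspeed 239.4 kt
Leg 4: heading 286.1°; drift -7.9° → track 278.2°, groundspeed 213.3 kt
Leg 5: heading 333.8°; drift -5.8° → track 328.0°, groundspeed 190.7 kt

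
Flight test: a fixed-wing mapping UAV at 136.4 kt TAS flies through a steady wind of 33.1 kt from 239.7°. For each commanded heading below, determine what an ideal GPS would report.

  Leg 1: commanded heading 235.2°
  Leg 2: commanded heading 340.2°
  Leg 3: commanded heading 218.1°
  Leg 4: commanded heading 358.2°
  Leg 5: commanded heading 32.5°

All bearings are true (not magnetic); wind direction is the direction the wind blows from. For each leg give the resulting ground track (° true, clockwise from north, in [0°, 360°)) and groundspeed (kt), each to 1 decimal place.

Leg 1: heading 235.2°; drift -1.4° → track 233.8°, groundspeed 103.4 kt
Leg 2: heading 340.2°; drift +12.9° → track 353.1°, groundspeed 146.1 kt
Leg 3: heading 218.1°; drift -6.6° → track 211.5°, groundspeed 106.3 kt
Leg 4: heading 358.2°; drift +10.8° → track 9.0°, groundspeed 154.9 kt
Leg 5: heading 32.5°; drift +5.2° → track 37.7°, groundspeed 166.5 kt

Leg 1: track=233.8°, groundspeed=103.4 kt
Leg 2: track=353.1°, groundspeed=146.1 kt
Leg 3: track=211.5°, groundspeed=106.3 kt
Leg 4: track=9.0°, groundspeed=154.9 kt
Leg 5: track=37.7°, groundspeed=166.5 kt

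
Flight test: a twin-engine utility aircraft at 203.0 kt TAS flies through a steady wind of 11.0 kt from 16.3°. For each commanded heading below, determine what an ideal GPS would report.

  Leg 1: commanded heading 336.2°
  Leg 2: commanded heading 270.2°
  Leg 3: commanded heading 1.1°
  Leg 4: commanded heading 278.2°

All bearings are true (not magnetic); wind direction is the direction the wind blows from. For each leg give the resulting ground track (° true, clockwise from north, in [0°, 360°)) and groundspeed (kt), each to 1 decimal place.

Leg 1: track=334.1°, groundspeed=194.7 kt
Leg 2: track=267.3°, groundspeed=206.3 kt
Leg 3: track=0.2°, groundspeed=192.4 kt
Leg 4: track=275.2°, groundspeed=204.8 kt

Leg 1: heading 336.2°; drift -2.1° → track 334.1°, groundspeed 194.7 kt
Leg 2: heading 270.2°; drift -2.9° → track 267.3°, groundspeed 206.3 kt
Leg 3: heading 1.1°; drift -0.9° → track 0.2°, groundspeed 192.4 kt
Leg 4: heading 278.2°; drift -3.0° → track 275.2°, groundspeed 204.8 kt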